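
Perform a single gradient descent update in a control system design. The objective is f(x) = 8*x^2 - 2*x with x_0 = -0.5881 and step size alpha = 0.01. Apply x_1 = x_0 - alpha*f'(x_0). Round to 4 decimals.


We compute the gradient at x_0 and apply the update.
f'(x) = 16*x - 2
f'(-0.5881) = 16*-0.5881 - 2 = -11.4096
x_1 = -0.5881 - 0.01*-11.4096 = -0.474


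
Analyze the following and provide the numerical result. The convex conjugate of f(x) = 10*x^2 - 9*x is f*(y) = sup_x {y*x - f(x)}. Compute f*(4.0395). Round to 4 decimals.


f*(y) = sup_x {y*x - a*x^2 - b*x} = sup_x {(y-b)*x - a*x^2}
FOC: (y - b) - 2a*x = 0 => x* = (y - b)/(2a)
x* = (4.0395 + 9)/(2*10) = 0.652
f*(4.0395) = (y-b)^2/(4a) = (4.0395 + 9)^2/(4*10)
= 170.0286/40 = 4.2507


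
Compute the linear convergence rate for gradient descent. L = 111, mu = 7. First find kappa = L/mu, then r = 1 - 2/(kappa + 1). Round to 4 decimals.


Step 1: Compute the condition number.
kappa = L/mu = 111/7 = 15.8571
Step 2: Compute the convergence rate.
r = 1 - 2/(kappa + 1) = 1 - 2*mu/(L + mu) = (L - mu)/(L + mu) = 104/118 = 0.8814


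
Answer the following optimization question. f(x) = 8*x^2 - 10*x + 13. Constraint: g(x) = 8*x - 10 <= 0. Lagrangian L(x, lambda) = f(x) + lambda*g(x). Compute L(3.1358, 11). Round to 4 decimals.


Step 1: Evaluate f(x).
f(3.1358) = 8*3.1358^2 - 10*3.1358 + 13 = 60.3079
Step 2: Evaluate g(x).
g(3.1358) = 8*3.1358 - 10 = 15.0864
Step 3: Compute Lagrangian.
L = 60.3079 + 11*15.0864 = 226.2583


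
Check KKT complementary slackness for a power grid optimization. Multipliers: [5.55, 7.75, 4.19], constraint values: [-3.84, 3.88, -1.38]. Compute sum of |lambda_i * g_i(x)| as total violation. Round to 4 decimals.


KKT complementary slackness check:
lambda_1 * g_1 = 5.55 * -3.84 = -21.312
lambda_2 * g_2 = 7.75 * 3.88 = 30.07
lambda_3 * g_3 = 4.19 * -1.38 = -5.7822
Total violation = 21.312 + 30.07 + 5.7822 = 57.1642


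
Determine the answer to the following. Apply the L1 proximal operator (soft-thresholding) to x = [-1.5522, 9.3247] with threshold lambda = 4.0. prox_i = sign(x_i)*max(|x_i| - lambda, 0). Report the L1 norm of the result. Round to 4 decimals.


Soft-thresholding with lambda = 4.0:
prox(-1.5522) = sign(-1.5522)*max(|-1.5522| - 4.0, 0) = 0.0
prox(9.3247) = sign(9.3247)*max(|9.3247| - 4.0, 0) = 5.3247
prox(x) = [0.0, 5.3247]
||prox(x)||_1 = 0.0 + 5.3247 = 5.3247


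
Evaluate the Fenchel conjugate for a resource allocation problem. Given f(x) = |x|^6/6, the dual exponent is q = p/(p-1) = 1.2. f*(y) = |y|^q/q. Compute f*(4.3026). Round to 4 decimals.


The conjugate exponent q satisfies 1/p + 1/q = 1.
p = 6, so q = 6/(6 - 1) = 1.2
|y|^q = 4.3026^1.2 = 5.7607
f*(4.3026) = 5.7607 / 1.2 = 4.8006


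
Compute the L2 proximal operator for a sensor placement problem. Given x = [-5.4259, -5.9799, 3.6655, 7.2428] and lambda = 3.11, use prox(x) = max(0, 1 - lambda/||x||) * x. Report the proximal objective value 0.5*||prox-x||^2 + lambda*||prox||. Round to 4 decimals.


Step 1: Compute ||x||.
||x|| = 11.4496
Step 2: Compute scaling factor.
scale = max(0, 1 - 3.11/11.4496) = 0.7284
Step 3: prox(x) = [-3.9521, -4.3556, 2.6699, 5.2755]
||prox(x)|| = 8.3396
Step 4: Proximal objective.
0.5*||prox-x||^2 = 4.8361
lambda*||prox|| = 25.9362
Total = 30.7722


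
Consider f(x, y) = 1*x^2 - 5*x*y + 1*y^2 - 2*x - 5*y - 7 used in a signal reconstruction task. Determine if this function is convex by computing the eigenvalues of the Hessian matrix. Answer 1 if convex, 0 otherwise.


The Hessian of f(x,y) = 1*x^2 - 5*x*y + 1*y^2 - 2*x - 5*y - 7 is:
H = [[2, -5], [-5, 2]]
Trace = 2 + 2 = 4
Determinant = 2*2 - (-5)^2 = -21
Discriminant = (4)^2 - 4*-21 = 100.0
Eigenvalues: lambda_1 = -3.0, lambda_2 = 7.0
The function is not convex.

0


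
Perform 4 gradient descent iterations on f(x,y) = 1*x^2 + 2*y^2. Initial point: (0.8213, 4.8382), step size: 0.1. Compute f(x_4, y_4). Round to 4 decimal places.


Gradient descent on f(x,y) = 1*x^2 + 2*y^2.
Starting point: (0.8213, 4.8382), alpha = 0.1
Step 1: grad_x = 2*1*0.8213 = 1.6426, grad_y = 2*2*4.8382 = 19.3528
  x_1 = 0.8213 - 0.1*1.6426 = 0.657
  y_1 = 4.8382 - 0.1*19.3528 = 2.9029
Step 2: grad_x = 2*1*0.657 = 1.3141, grad_y = 2*2*2.9029 = 11.6117
  x_2 = 0.657 - 0.1*1.3141 = 0.5256
  y_2 = 2.9029 - 0.1*11.6117 = 1.7418
Step 3: grad_x = 2*1*0.5256 = 1.0513, grad_y = 2*2*1.7418 = 6.967
  x_3 = 0.5256 - 0.1*1.0513 = 0.4205
  y_3 = 1.7418 - 0.1*6.967 = 1.0451
Step 4: grad_x = 2*1*0.4205 = 0.841, grad_y = 2*2*1.0451 = 4.1802
  x_4 = 0.4205 - 0.1*0.841 = 0.3364
  y_4 = 1.0451 - 0.1*4.1802 = 0.627
f(0.3364, 0.627) = 1*0.3364^2 + 2*0.627^2 = 0.8995


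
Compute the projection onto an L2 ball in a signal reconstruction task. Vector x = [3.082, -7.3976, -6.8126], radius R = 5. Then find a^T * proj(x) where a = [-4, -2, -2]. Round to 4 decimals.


Step 1: Compute ||x|| (intermediates to 6 decimals).
||x|| = sqrt(3.082^2 + (-7.3976)^2 + (-6.8126)^2) = 10.518304
Step 2: Project.
Since ||x|| > R, scale = R/||x|| = 5/10.518304 = 0.475362, proj(x) = scale * x
proj(x) = [1.465066, -3.516538, -3.238451]
Step 3: Dot product.
a^T * proj(x) = -4*1.465066 - 2*(-3.516538) - 2*(-3.238451) = 7.6497


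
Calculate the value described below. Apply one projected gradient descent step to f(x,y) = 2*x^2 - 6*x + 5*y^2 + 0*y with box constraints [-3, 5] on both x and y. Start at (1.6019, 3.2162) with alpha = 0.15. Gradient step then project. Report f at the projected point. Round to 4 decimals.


Step 1: Compute gradient at (1.6019, 3.2162).
grad_x = 2*2*1.6019 - 6 = 0.4076
grad_y = 2*5*3.2162 + 0 = 32.162
Step 2: Gradient step.
x_raw = 1.6019 - 0.15*0.4076 = 1.5408
y_raw = 3.2162 - 0.15*32.162 = -1.6081
Step 3: Project onto [-3, 5].
x_proj = clip(1.5408) = 1.5408
y_proj = clip(-1.6081) = -1.6081
Step 4: Evaluate f.
f(1.5408, -1.6081) = 8.4333


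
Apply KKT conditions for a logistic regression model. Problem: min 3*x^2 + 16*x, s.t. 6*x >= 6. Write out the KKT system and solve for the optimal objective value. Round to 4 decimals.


Step 1: Try lambda = 0 (constraint inactive).
x_unc = -16/(2*3) = -2.6667
Check: 6*-2.6667 = -16.0002 < 6 -- violated!
Step 2: Constraint must be active: 6*x = 6
x* = 6/6 = 1.0
lambda = (2*3*1.0 + 16)/6 = 3.6667
Step 3: Compute optimal value.
f(x*) = 3*1.0^2 + 16*1.0 = 19.0


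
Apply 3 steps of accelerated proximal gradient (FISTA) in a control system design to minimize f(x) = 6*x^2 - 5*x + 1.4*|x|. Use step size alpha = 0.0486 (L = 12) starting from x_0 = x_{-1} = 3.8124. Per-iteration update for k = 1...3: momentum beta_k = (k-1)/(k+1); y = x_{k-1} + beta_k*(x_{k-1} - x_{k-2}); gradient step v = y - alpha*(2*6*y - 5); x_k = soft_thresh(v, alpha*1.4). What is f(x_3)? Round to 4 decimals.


FISTA on f(x) = 6*x^2 - 5*x + 1.4*|x|
L = 12, alpha = 0.0486
Iteration 1: beta = 0.0, y = 3.8124 + 0.0*(3.8124 - 3.8124) = 3.8124
  grad(y) = 40.7488, v = y - alpha*grad = 1.832
  prox(v) = soft_thresh(1.832, 0.068) = 1.764
Iteration 2: beta = 0.3333, y = 1.764 + 0.3333*(1.764 - 3.8124) = 1.0812
  grad(y) = 7.9739, v = y - alpha*grad = 0.6936
  prox(v) = soft_thresh(0.6936, 0.068) = 0.6256
Iteration 3: beta = 0.5, y = 0.6256 + 0.5*(0.6256 - 1.764) = 0.0564
  grad(y) = -4.3233, v = y - alpha*grad = 0.2665
  prox(v) = soft_thresh(0.2665, 0.068) = 0.1985
f(x_3) = 6*0.1985^2 - 5*0.1985 + 1.4*|0.1985| = -0.4781


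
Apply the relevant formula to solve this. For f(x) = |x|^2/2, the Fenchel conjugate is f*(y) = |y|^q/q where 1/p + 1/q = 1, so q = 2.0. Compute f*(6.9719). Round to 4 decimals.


The conjugate exponent q satisfies 1/p + 1/q = 1.
p = 2, so q = 2/(2 - 1) = 2.0
|y|^q = 6.9719^2.0 = 48.6074
f*(6.9719) = 48.6074 / 2.0 = 24.3037


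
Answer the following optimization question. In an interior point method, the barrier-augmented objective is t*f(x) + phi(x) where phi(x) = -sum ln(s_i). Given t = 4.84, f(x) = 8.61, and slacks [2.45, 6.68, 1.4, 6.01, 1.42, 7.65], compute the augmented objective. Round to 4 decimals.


Step 1: Compute log-barrier.
ln values: [0.8961, 1.8991, 0.3365, 1.7934, 0.3507, 2.0347]
phi = -(0.8961 + 1.8991 + 0.3365 + 1.7934 + 0.3507 + 2.0347) = -7.3105
Step 2: Compute augmented objective.
t*f(x) = 4.84*8.61 = 41.6724
Total = 41.6724 - 7.3105 = 34.3619


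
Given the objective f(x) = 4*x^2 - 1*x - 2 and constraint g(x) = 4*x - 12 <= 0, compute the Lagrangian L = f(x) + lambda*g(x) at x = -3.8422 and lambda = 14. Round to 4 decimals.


Step 1: Evaluate f(x).
f(-3.8422) = 4*(-3.8422)^2 - 1*(-3.8422) - 2 = 60.8922
Step 2: Evaluate g(x).
g(-3.8422) = 4*-3.8422 - 12 = -27.3688
Step 3: Compute Lagrangian.
L = 60.8922 + 14*-27.3688 = -322.271


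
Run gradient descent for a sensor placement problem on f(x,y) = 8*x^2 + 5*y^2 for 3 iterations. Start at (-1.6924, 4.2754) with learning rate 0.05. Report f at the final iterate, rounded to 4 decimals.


Gradient descent on f(x,y) = 8*x^2 + 5*y^2.
Starting point: (-1.6924, 4.2754), alpha = 0.05
Step 1: grad_x = 2*8*-1.6924 = -27.0784, grad_y = 2*5*4.2754 = 42.754
  x_1 = -1.6924 - 0.05*-27.0784 = -0.3385
  y_1 = 4.2754 - 0.05*42.754 = 2.1377
Step 2: grad_x = 2*8*-0.3385 = -5.4157, grad_y = 2*5*2.1377 = 21.377
  x_2 = -0.3385 - 0.05*-5.4157 = -0.0677
  y_2 = 2.1377 - 0.05*21.377 = 1.0689
Step 3: grad_x = 2*8*-0.0677 = -1.0831, grad_y = 2*5*1.0689 = 10.6885
  x_3 = -0.0677 - 0.05*-1.0831 = -0.0135
  y_3 = 1.0689 - 0.05*10.6885 = 0.5344
f(-0.0135, 0.5344) = 8*(-0.0135)^2 + 5*0.5344^2 = 1.4295


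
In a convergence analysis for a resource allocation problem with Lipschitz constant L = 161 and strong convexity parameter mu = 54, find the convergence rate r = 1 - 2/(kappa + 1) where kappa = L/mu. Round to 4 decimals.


Step 1: Compute the condition number.
kappa = L/mu = 161/54 = 2.9815
Step 2: Compute the convergence rate.
r = 1 - 2/(kappa + 1) = 1 - 2*mu/(L + mu) = (L - mu)/(L + mu) = 107/215 = 0.4977


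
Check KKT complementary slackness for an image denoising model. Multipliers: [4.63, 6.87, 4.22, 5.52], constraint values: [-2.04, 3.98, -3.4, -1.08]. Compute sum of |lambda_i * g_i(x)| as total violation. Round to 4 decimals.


KKT complementary slackness check:
lambda_1 * g_1 = 4.63 * -2.04 = -9.4452
lambda_2 * g_2 = 6.87 * 3.98 = 27.3426
lambda_3 * g_3 = 4.22 * -3.4 = -14.348
lambda_4 * g_4 = 5.52 * -1.08 = -5.9616
Total violation = 9.4452 + 27.3426 + 14.348 + 5.9616 = 57.0974


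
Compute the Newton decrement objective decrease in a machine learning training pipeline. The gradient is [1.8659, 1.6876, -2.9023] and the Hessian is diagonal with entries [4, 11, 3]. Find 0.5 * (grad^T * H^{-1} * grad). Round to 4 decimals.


Step 1: H is diagonal, so H^(-1) * g = [0.4665, 0.1534, -0.9674].
Step 2: g^T H^(-1) g = sum_i g_i^2 / H_ii
  = (1.8659)^2/4 + (1.6876)^2/11 + (-2.9023)^2/3
  = 0.8704 + 0.2589 + 2.8078 = 3.9371
Step 3: Objective decrease = 0.5 * g^T H^(-1) g = 1.9685


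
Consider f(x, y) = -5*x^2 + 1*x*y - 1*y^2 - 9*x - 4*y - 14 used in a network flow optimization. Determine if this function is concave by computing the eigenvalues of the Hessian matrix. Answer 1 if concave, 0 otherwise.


The Hessian of f(x,y) = -5*x^2 + 1*x*y - 1*y^2 - 9*x - 4*y - 14 is:
H = [[-10, 1], [1, -2]]
Trace = -10 - 2 = -12
Determinant = -10*-2 - (1)^2 = 19
Discriminant = (-12)^2 - 4*19 = 68.0
Eigenvalues: lambda_1 = -10.1231, lambda_2 = -1.8769
The function is concave.

1


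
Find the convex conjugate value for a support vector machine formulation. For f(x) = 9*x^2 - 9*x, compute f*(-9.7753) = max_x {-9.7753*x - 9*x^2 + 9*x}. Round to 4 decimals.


f*(y) = sup_x {y*x - a*x^2 - b*x} = sup_x {(y-b)*x - a*x^2}
FOC: (y - b) - 2a*x = 0 => x* = (y - b)/(2a)
x* = (-9.7753 + 9)/(2*9) = -0.0431
f*(-9.7753) = (y-b)^2/(4a) = (-9.7753 + 9)^2/(4*9)
= 0.6011/36 = 0.0167


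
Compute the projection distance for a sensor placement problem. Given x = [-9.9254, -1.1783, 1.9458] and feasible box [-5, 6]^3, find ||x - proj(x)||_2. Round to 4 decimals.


Project each component onto [-5, 6].
clip(-9.9254) = -5.0, clip(-1.1783) = -1.1783, clip(1.9458) = 1.9458
Projection = [-5.0, -1.1783, 1.9458]
Squared diffs: [24.2596, 0.0, 0.0]
Distance = sqrt(24.2596) = 4.9254


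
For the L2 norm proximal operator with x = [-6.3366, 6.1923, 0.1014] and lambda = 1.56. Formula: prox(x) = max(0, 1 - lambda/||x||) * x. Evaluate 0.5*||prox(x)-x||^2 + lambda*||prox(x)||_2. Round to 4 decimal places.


Step 1: Compute ||x||.
||x|| = 8.8604
Step 2: Compute scaling factor.
scale = max(0, 1 - 1.56/8.8604) = 0.8239
Step 3: prox(x) = [-5.221, 5.1021, 0.0835]
||prox(x)|| = 7.3004
Step 4: Proximal objective.
0.5*||prox-x||^2 = 1.2168
lambda*||prox|| = 11.3886
Total = 12.6055


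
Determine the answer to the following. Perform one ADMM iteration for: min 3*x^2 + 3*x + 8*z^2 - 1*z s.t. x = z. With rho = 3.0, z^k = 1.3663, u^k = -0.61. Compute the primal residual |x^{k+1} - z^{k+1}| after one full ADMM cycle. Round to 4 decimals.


ADMM iteration with rho = 3.0, z^k = 1.3663, u^k = -0.61
Step 1: x-update.
Minimize 3*x^2 + 3*x + (3.0/2)*(x - 1.3663 - 0.61)^2
FOC: (2*3 + 3.0)*x = -3 + 3.0*(1.3663 + 0.61)
x^{k+1} = 0.3254
Step 2: z-update.
Minimize 8*z^2 - 1*z + (3.0/2)*(0.3254 - z - 0.61)^2
FOC: (2*8 + 3.0)*z = 1 + 3.0*(0.3254 - 0.61)
z^{k+1} = 0.0077
Step 3: u-update.
u^{k+1} = -0.61 + 0.3254 - 0.0077 = -0.2923
Step 4: Primal residual = |0.3254 - 0.0077| = 0.3177


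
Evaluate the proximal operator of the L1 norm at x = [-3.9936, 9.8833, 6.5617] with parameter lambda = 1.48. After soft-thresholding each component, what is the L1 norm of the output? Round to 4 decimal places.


Soft-thresholding with lambda = 1.48:
prox(-3.9936) = sign(-3.9936)*max(|-3.9936| - 1.48, 0) = -2.5136
prox(9.8833) = sign(9.8833)*max(|9.8833| - 1.48, 0) = 8.4033
prox(6.5617) = sign(6.5617)*max(|6.5617| - 1.48, 0) = 5.0817
prox(x) = [-2.5136, 8.4033, 5.0817]
||prox(x)||_1 = 2.5136 + 8.4033 + 5.0817 = 15.9986


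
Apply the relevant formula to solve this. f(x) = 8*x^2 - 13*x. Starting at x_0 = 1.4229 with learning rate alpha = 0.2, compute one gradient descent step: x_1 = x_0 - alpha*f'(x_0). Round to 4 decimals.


We compute the gradient at x_0 and apply the update.
f'(x) = 16*x - 13
f'(1.4229) = 16*1.4229 - 13 = 9.7664
x_1 = 1.4229 - 0.2*9.7664 = -0.5304


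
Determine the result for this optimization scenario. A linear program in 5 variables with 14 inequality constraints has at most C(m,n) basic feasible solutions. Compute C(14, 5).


Each vertex corresponds to some choice of n active constraints out of m, so the number of vertices is at most C(m, n) = m! / (n!(m-n)!).
m = 14, n = 5
Numerator: 14 * 13 * 12 * 11 * 10
Denominator: 5! = 120
C(14, 5) = 2002


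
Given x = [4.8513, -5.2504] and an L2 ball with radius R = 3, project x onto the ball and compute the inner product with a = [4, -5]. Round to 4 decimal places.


Step 1: Compute ||x|| (intermediates to 6 decimals).
||x|| = sqrt(4.8513^2 + (-5.2504)^2) = 7.148553
Step 2: Project.
Since ||x|| > R, scale = R/||x|| = 3/7.148553 = 0.419665, proj(x) = scale * x
proj(x) = [2.035921, -2.203409]
Step 3: Dot product.
a^T * proj(x) = 4*2.035921 - 5*(-2.203409) = 19.1607


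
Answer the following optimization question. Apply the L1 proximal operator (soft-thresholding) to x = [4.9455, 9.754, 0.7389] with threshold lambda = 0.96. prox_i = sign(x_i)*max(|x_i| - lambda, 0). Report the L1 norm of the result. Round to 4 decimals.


Soft-thresholding with lambda = 0.96:
prox(4.9455) = sign(4.9455)*max(|4.9455| - 0.96, 0) = 3.9855
prox(9.754) = sign(9.754)*max(|9.754| - 0.96, 0) = 8.794
prox(0.7389) = sign(0.7389)*max(|0.7389| - 0.96, 0) = 0.0
prox(x) = [3.9855, 8.794, 0.0]
||prox(x)||_1 = 3.9855 + 8.794 + 0.0 = 12.7795


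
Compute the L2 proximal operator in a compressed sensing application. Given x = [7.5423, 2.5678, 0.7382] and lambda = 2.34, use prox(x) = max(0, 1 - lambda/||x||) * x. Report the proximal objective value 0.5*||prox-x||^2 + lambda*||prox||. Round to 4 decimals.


Step 1: Compute ||x||.
||x|| = 8.0016
Step 2: Compute scaling factor.
scale = max(0, 1 - 2.34/8.0016) = 0.7076
Step 3: prox(x) = [5.3366, 1.8169, 0.5223]
||prox(x)|| = 5.6616
Step 4: Proximal objective.
0.5*||prox-x||^2 = 2.7378
lambda*||prox|| = 13.2481
Total = 15.9858


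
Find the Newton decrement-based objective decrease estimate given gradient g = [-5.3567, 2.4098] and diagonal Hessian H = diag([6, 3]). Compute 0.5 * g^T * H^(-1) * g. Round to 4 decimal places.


Step 1: H is diagonal, so H^(-1) * g = [-0.8928, 0.8033].
Step 2: g^T H^(-1) g = sum_i g_i^2 / H_ii
  = (-5.3567)^2/6 + (2.4098)^2/3
  = 4.7824 + 1.9357 = 6.7181
Step 3: Objective decrease = 0.5 * g^T H^(-1) g = 3.359


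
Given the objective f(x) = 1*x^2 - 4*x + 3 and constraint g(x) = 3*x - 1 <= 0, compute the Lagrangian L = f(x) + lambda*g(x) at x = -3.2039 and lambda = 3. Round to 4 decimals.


Step 1: Evaluate f(x).
f(-3.2039) = 1*(-3.2039)^2 - 4*(-3.2039) + 3 = 26.0806
Step 2: Evaluate g(x).
g(-3.2039) = 3*-3.2039 - 1 = -10.6117
Step 3: Compute Lagrangian.
L = 26.0806 + 3*-10.6117 = -5.7545


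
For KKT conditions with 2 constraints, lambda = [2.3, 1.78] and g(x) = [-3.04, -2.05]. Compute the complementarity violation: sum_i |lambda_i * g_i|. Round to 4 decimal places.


KKT complementary slackness check:
lambda_1 * g_1 = 2.3 * -3.04 = -6.992
lambda_2 * g_2 = 1.78 * -2.05 = -3.649
Total violation = 6.992 + 3.649 = 10.641


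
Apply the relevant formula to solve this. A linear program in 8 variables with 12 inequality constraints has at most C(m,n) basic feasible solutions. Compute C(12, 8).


Each vertex corresponds to some choice of n active constraints out of m, so the number of vertices is at most C(m, n) = m! / (n!(m-n)!).
m = 12, n = 8
Numerator: 12 * 11 * 10 * 9 * 8 * 7 * 6 * 5
Denominator: 8! = 40320
C(12, 8) = 495


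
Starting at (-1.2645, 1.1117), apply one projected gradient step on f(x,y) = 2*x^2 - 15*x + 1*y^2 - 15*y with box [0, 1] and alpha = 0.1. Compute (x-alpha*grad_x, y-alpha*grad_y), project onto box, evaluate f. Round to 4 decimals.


Step 1: Compute gradient at (-1.2645, 1.1117).
grad_x = 2*2*-1.2645 - 15 = -20.058
grad_y = 2*1*1.1117 - 15 = -12.7766
Step 2: Gradient step.
x_raw = -1.2645 - 0.1*-20.058 = 0.7413
y_raw = 1.1117 - 0.1*-12.7766 = 2.3894
Step 3: Project onto [0, 1].
x_proj = clip(0.7413) = 0.7413
y_proj = clip(2.3894) = 1.0
Step 4: Evaluate f.
f(0.7413, 1.0) = -24.0204


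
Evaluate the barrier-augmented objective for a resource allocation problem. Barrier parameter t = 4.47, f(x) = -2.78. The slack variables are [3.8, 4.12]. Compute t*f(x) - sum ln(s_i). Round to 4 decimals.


Step 1: Compute log-barrier.
ln values: [1.335, 1.4159]
phi = -(1.335 + 1.4159) = -2.7509
Step 2: Compute augmented objective.
t*f(x) = 4.47*-2.78 = -12.4266
Total = -12.4266 - 2.7509 = -15.1775


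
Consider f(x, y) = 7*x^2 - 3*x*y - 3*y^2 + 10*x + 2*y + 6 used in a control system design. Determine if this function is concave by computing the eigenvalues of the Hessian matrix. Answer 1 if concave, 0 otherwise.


The Hessian of f(x,y) = 7*x^2 - 3*x*y - 3*y^2 + 10*x + 2*y + 6 is:
H = [[14, -3], [-3, -6]]
Trace = 14 - 6 = 8
Determinant = 14*-6 - (-3)^2 = -93
Discriminant = (8)^2 - 4*-93 = 436.0
Eigenvalues: lambda_1 = -6.4403, lambda_2 = 14.4403
The function is not concave.

0


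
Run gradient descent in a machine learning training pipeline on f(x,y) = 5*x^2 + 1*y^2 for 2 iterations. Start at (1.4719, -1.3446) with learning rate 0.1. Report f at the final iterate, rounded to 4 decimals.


Gradient descent on f(x,y) = 5*x^2 + 1*y^2.
Starting point: (1.4719, -1.3446), alpha = 0.1
Step 1: grad_x = 2*5*1.4719 = 14.719, grad_y = 2*1*-1.3446 = -2.6892
  x_1 = 1.4719 - 0.1*14.719 = 0.0
  y_1 = -1.3446 - 0.1*-2.6892 = -1.0757
Step 2: grad_x = 2*5*0.0 = 0.0, grad_y = 2*1*-1.0757 = -2.1514
  x_2 = 0.0 - 0.1*0.0 = 0.0
  y_2 = -1.0757 - 0.1*-2.1514 = -0.8605
f(0.0, -0.8605) = 5*0.0^2 + 1*(-0.8605)^2 = 0.7405


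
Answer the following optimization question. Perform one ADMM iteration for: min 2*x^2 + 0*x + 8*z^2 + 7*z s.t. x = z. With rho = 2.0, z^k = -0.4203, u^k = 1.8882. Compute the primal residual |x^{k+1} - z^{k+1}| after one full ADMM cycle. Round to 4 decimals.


ADMM iteration with rho = 2.0, z^k = -0.4203, u^k = 1.8882
Step 1: x-update.
Minimize 2*x^2 + 0*x + (2.0/2)*(x + 0.4203 + 1.8882)^2
FOC: (2*2 + 2.0)*x = 0 + 2.0*(-0.4203 - 1.8882)
x^{k+1} = -0.7695
Step 2: z-update.
Minimize 8*z^2 + 7*z + (2.0/2)*(-0.7695 - z + 1.8882)^2
FOC: (2*8 + 2.0)*z = -7 + 2.0*(-0.7695 + 1.8882)
z^{k+1} = -0.2646
Step 3: u-update.
u^{k+1} = 1.8882 - 0.7695 + 0.2646 = 1.3833
Step 4: Primal residual = |-0.7695 + 0.2646| = 0.5049


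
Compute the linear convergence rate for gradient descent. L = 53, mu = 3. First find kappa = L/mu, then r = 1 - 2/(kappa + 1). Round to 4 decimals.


Step 1: Compute the condition number.
kappa = L/mu = 53/3 = 17.6667
Step 2: Compute the convergence rate.
r = 1 - 2/(kappa + 1) = 1 - 2*mu/(L + mu) = (L - mu)/(L + mu) = 50/56 = 0.8929


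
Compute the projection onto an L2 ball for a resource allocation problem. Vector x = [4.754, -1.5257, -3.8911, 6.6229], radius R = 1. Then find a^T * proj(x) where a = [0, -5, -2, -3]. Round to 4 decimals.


Step 1: Compute ||x|| (intermediates to 6 decimals).
||x|| = sqrt(4.754^2 + (-1.5257)^2 + (-3.8911)^2 + 6.6229^2) = 9.161427
Step 2: Project.
Since ||x|| > R, scale = R/||x|| = 1/9.161427 = 0.109153, proj(x) = scale * x
proj(x) = [0.518913, -0.166535, -0.424725, 0.722909]
Step 3: Dot product.
a^T * proj(x) = 0*0.518913 - 5*(-0.166535) - 2*(-0.424725) - 3*0.722909 = -0.4866


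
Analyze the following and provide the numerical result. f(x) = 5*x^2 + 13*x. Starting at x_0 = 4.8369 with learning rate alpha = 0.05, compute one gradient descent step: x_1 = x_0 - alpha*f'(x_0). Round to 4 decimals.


We compute the gradient at x_0 and apply the update.
f'(x) = 10*x + 13
f'(4.8369) = 10*4.8369 + 13 = 61.369
x_1 = 4.8369 - 0.05*61.369 = 1.7685


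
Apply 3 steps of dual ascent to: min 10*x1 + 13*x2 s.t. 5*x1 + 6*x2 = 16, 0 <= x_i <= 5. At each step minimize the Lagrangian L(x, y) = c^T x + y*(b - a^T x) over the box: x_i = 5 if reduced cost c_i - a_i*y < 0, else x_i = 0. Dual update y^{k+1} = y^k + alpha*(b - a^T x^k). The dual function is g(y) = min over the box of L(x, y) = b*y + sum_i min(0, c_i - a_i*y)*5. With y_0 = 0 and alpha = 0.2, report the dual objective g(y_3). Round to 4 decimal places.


Dual ascent for LP: min 10*x1 + 13*x2, 5*x1 + 6*x2 = 16, 0 <= x_i <= 5
Step 1: y^k = 0.0, reduced costs: (10.0, 13.0)
  x^k = (0.0, 0.0), subgradient = b - a^T x = 16.0
  y^{k+1} = 0.0 + 0.2*16.0 = 3.2
Step 2: y^k = 3.2, reduced costs: (-6.0, -6.2)
  x^k = (5.0, 5.0), subgradient = b - a^T x = -39.0
  y^{k+1} = 3.2 + 0.2*-39.0 = -4.6
Step 3: y^k = -4.6, reduced costs: (33.0, 40.6)
  x^k = (0.0, 0.0), subgradient = b - a^T x = 16.0
  y^{k+1} = -4.6 + 0.2*16.0 = -1.4
Dual objective at y_3 = -1.4: reduced costs (17.0, 21.4), box minimizer x = (0.0, 0.0)
g(y_3) = b*y + (c1 - a1*y)*x1 + (c2 - a2*y)*x2 = 16*(-1.4) + 17.0*0.0 + 21.4*0.0 = -22.4 + 0.0 + 0.0 = -22.4


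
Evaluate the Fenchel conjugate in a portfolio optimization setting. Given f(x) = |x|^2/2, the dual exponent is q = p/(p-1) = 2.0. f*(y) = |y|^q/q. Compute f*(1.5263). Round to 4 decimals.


The conjugate exponent q satisfies 1/p + 1/q = 1.
p = 2, so q = 2/(2 - 1) = 2.0
|y|^q = 1.5263^2.0 = 2.3296
f*(1.5263) = 2.3296 / 2.0 = 1.1648


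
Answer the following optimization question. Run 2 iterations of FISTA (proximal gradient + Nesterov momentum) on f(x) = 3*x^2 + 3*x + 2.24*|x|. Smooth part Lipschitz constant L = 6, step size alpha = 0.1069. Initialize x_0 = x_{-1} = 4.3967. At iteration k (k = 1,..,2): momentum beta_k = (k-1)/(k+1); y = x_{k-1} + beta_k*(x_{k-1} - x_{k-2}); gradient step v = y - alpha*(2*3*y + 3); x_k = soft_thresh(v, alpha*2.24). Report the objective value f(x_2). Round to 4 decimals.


FISTA on f(x) = 3*x^2 + 3*x + 2.24*|x|
L = 6, alpha = 0.1069
Iteration 1: beta = 0.0, y = 4.3967 + 0.0*(4.3967 - 4.3967) = 4.3967
  grad(y) = 29.3802, v = y - alpha*grad = 1.256
  prox(v) = soft_thresh(1.256, 0.2395) = 1.0165
Iteration 2: beta = 0.3333, y = 1.0165 + 0.3333*(1.0165 - 4.3967) = -0.1102
  grad(y) = 2.3386, v = y - alpha*grad = -0.3602
  prox(v) = soft_thresh(-0.3602, 0.2395) = -0.1208
f(x_2) = 3*(-0.1208)^2 + 3*(-0.1208) + 2.24*|-0.1208| = -0.048


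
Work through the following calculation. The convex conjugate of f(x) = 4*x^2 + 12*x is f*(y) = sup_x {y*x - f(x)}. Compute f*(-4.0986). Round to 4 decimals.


f*(y) = sup_x {y*x - a*x^2 - b*x} = sup_x {(y-b)*x - a*x^2}
FOC: (y - b) - 2a*x = 0 => x* = (y - b)/(2a)
x* = (-4.0986 - 12)/(2*4) = -2.0123
f*(-4.0986) = (y-b)^2/(4a) = (-4.0986 - 12)^2/(4*4)
= 259.1649/16 = 16.1978


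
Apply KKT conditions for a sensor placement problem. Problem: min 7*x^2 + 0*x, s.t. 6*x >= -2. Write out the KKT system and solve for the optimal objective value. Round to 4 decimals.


Step 1: Try lambda = 0 (constraint inactive).
Stationarity: 2*7*x + 0 = 0
x* = 0/(2*7) = 0.0
Check constraint: 6*0.0 = 0.0 >= -2 -- satisfied.
Step 2: Compute optimal value.
f(x*) = 7*0.0^2 + 0*0.0 = 0.0


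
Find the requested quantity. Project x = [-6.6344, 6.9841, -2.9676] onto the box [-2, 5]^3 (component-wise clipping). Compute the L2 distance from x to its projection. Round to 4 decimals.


Project each component onto [-2, 5].
clip(-6.6344) = -2.0, clip(6.9841) = 5.0, clip(-2.9676) = -2.0
Projection = [-2.0, 5.0, -2.0]
Squared diffs: [21.4777, 3.9367, 0.9362]
Distance = sqrt(26.3506) = 5.1333


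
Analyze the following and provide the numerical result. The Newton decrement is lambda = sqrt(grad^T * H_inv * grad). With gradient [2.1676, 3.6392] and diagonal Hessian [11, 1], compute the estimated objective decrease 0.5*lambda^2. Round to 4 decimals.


Step 1: H is diagonal, so H^(-1) * g = [0.1971, 3.6392].
Step 2: g^T H^(-1) g = sum_i g_i^2 / H_ii
  = (2.1676)^2/11 + (3.6392)^2/1
  = 0.4271 + 13.2438 = 13.6709
Step 3: Objective decrease = 0.5 * g^T H^(-1) g = 6.8355


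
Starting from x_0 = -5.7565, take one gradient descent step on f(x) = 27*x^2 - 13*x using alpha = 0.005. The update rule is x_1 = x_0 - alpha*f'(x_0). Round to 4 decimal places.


We compute the gradient at x_0 and apply the update.
f'(x) = 54*x - 13
f'(-5.7565) = 54*-5.7565 - 13 = -323.851
x_1 = -5.7565 - 0.005*-323.851 = -4.1372


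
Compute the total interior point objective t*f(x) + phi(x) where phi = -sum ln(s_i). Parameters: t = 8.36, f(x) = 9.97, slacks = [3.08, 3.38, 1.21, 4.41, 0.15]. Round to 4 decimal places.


Step 1: Compute log-barrier.
ln values: [1.1249, 1.2179, 0.1906, 1.4839, -1.8971]
phi = -(1.1249 + 1.2179 + 0.1906 + 1.4839 - 1.8971) = -2.1202
Step 2: Compute augmented objective.
t*f(x) = 8.36*9.97 = 83.3492
Total = 83.3492 - 2.1202 = 81.229


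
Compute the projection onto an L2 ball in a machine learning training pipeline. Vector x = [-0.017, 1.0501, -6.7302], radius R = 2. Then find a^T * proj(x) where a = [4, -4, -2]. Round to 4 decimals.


Step 1: Compute ||x|| (intermediates to 6 decimals).
||x|| = sqrt((-0.017)^2 + 1.0501^2 + (-6.7302)^2) = 6.811651
Step 2: Project.
Since ||x|| > R, scale = R/||x|| = 2/6.811651 = 0.293615, proj(x) = scale * x
proj(x) = [-0.004991, 0.308325, -1.976088]
Step 3: Dot product.
a^T * proj(x) = 4*(-0.004991) - 4*0.308325 - 2*(-1.976088) = 2.6989


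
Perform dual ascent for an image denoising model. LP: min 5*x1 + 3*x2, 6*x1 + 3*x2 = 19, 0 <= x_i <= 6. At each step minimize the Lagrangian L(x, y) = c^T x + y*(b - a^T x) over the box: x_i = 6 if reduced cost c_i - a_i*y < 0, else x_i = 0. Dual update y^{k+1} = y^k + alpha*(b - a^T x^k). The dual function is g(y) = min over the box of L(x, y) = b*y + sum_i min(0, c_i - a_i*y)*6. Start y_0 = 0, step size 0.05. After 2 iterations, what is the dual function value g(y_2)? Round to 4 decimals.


Dual ascent for LP: min 5*x1 + 3*x2, 6*x1 + 3*x2 = 19, 0 <= x_i <= 6
Step 1: y^k = 0.0, reduced costs: (5.0, 3.0)
  x^k = (0.0, 0.0), subgradient = b - a^T x = 19.0
  y^{k+1} = 0.0 + 0.05*19.0 = 0.95
Step 2: y^k = 0.95, reduced costs: (-0.7, 0.15)
  x^k = (6.0, 0.0), subgradient = b - a^T x = -17.0
  y^{k+1} = 0.95 + 0.05*-17.0 = 0.1
Dual objective at y_2 = 0.1: reduced costs (4.4, 2.7), box minimizer x = (0.0, 0.0)
g(y_2) = b*y + (c1 - a1*y)*x1 + (c2 - a2*y)*x2 = 19*0.1 + 4.4*0.0 + 2.7*0.0 = 1.9 + 0.0 + 0.0 = 1.9


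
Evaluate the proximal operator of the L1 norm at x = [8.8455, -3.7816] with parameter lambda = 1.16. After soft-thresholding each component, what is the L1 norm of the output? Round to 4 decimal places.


Soft-thresholding with lambda = 1.16:
prox(8.8455) = sign(8.8455)*max(|8.8455| - 1.16, 0) = 7.6855
prox(-3.7816) = sign(-3.7816)*max(|-3.7816| - 1.16, 0) = -2.6216
prox(x) = [7.6855, -2.6216]
||prox(x)||_1 = 7.6855 + 2.6216 = 10.3071


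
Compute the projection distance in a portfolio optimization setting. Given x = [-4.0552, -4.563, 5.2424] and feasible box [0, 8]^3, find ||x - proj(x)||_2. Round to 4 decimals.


Project each component onto [0, 8].
clip(-4.0552) = 0.0, clip(-4.563) = 0.0, clip(5.2424) = 5.2424
Projection = [0.0, 0.0, 5.2424]
Squared diffs: [16.4446, 20.821, 0.0]
Distance = sqrt(37.2656) = 6.1046


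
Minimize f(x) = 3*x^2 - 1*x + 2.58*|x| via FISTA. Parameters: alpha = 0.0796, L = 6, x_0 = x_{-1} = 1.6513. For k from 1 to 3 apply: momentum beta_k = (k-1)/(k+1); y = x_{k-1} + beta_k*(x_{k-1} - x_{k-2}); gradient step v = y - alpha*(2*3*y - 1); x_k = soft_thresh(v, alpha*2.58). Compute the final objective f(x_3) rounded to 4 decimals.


FISTA on f(x) = 3*x^2 - 1*x + 2.58*|x|
L = 6, alpha = 0.0796
Iteration 1: beta = 0.0, y = 1.6513 + 0.0*(1.6513 - 1.6513) = 1.6513
  grad(y) = 8.9078, v = y - alpha*grad = 0.9422
  prox(v) = soft_thresh(0.9422, 0.2054) = 0.7369
Iteration 2: beta = 0.3333, y = 0.7369 + 0.3333*(0.7369 - 1.6513) = 0.4321
  grad(y) = 1.5924, v = y - alpha*grad = 0.3053
  prox(v) = soft_thresh(0.3053, 0.2054) = 0.0999
Iteration 3: beta = 0.5, y = 0.0999 + 0.5*(0.0999 - 0.7369) = -0.2185
  grad(y) = -2.3111, v = y - alpha*grad = -0.0346
  prox(v) = soft_thresh(-0.0346, 0.2054) = 0.0
f(x_3) = 3*0.0^2 - 1*0.0 + 2.58*|0.0| = 0.0


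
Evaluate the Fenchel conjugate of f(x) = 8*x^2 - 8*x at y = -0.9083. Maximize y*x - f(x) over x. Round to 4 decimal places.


f*(y) = sup_x {y*x - a*x^2 - b*x} = sup_x {(y-b)*x - a*x^2}
FOC: (y - b) - 2a*x = 0 => x* = (y - b)/(2a)
x* = (-0.9083 + 8)/(2*8) = 0.4432
f*(-0.9083) = (y-b)^2/(4a) = (-0.9083 + 8)^2/(4*8)
= 50.2922/32 = 1.5716


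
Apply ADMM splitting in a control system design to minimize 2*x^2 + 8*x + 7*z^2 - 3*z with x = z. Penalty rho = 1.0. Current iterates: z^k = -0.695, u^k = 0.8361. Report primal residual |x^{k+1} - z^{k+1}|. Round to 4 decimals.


ADMM iteration with rho = 1.0, z^k = -0.695, u^k = 0.8361
Step 1: x-update.
Minimize 2*x^2 + 8*x + (1.0/2)*(x + 0.695 + 0.8361)^2
FOC: (2*2 + 1.0)*x = -8 + 1.0*(-0.695 - 0.8361)
x^{k+1} = -1.9062
Step 2: z-update.
Minimize 7*z^2 - 3*z + (1.0/2)*(-1.9062 - z + 0.8361)^2
FOC: (2*7 + 1.0)*z = 3 + 1.0*(-1.9062 + 0.8361)
z^{k+1} = 0.1287
Step 3: u-update.
u^{k+1} = 0.8361 - 1.9062 - 0.1287 = -1.1988
Step 4: Primal residual = |-1.9062 - 0.1287| = 2.0349


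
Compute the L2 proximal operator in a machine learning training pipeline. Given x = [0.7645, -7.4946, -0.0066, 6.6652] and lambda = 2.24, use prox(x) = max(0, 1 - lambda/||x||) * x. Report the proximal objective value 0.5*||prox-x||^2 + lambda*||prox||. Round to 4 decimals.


Step 1: Compute ||x||.
||x|| = 10.0587
Step 2: Compute scaling factor.
scale = max(0, 1 - 2.24/10.0587) = 0.7773
Step 3: prox(x) = [0.5943, -5.8256, -0.0051, 5.1809]
||prox(x)|| = 7.8187
Step 4: Proximal objective.
0.5*||prox-x||^2 = 2.5088
lambda*||prox|| = 17.5139
Total = 20.0228


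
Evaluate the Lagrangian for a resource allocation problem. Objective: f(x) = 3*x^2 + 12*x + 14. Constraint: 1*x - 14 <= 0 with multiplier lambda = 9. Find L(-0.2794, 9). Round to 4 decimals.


Step 1: Evaluate f(x).
f(-0.2794) = 3*(-0.2794)^2 + 12*(-0.2794) + 14 = 10.8814
Step 2: Evaluate g(x).
g(-0.2794) = 1*-0.2794 - 14 = -14.2794
Step 3: Compute Lagrangian.
L = 10.8814 + 9*-14.2794 = -117.6332


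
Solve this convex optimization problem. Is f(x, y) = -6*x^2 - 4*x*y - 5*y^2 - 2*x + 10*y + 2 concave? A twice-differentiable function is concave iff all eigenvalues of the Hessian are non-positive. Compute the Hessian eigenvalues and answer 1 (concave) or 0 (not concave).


The Hessian of f(x,y) = -6*x^2 - 4*x*y - 5*y^2 - 2*x + 10*y + 2 is:
H = [[-12, -4], [-4, -10]]
Trace = -12 - 10 = -22
Determinant = -12*-10 - (-4)^2 = 104
Discriminant = (-22)^2 - 4*104 = 68.0
Eigenvalues: lambda_1 = -15.1231, lambda_2 = -6.8769
The function is concave.

1


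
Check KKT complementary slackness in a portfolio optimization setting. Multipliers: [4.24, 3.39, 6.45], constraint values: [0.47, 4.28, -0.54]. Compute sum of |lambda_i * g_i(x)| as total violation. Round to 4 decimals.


KKT complementary slackness check:
lambda_1 * g_1 = 4.24 * 0.47 = 1.9928
lambda_2 * g_2 = 3.39 * 4.28 = 14.5092
lambda_3 * g_3 = 6.45 * -0.54 = -3.483
Total violation = 1.9928 + 14.5092 + 3.483 = 19.985


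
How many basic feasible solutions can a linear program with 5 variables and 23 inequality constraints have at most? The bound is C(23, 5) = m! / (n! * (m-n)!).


Each vertex corresponds to some choice of n active constraints out of m, so the number of vertices is at most C(m, n) = m! / (n!(m-n)!).
m = 23, n = 5
Numerator: 23 * 22 * 21 * 20 * 19
Denominator: 5! = 120
C(23, 5) = 33649


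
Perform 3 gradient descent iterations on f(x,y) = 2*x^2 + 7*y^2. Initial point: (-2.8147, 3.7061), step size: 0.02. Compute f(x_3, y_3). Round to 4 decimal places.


Gradient descent on f(x,y) = 2*x^2 + 7*y^2.
Starting point: (-2.8147, 3.7061), alpha = 0.02
Step 1: grad_x = 2*2*-2.8147 = -11.2588, grad_y = 2*7*3.7061 = 51.8854
  x_1 = -2.8147 - 0.02*-11.2588 = -2.5895
  y_1 = 3.7061 - 0.02*51.8854 = 2.6684
Step 2: grad_x = 2*2*-2.5895 = -10.3581, grad_y = 2*7*2.6684 = 37.3575
  x_2 = -2.5895 - 0.02*-10.3581 = -2.3824
  y_2 = 2.6684 - 0.02*37.3575 = 1.9212
Step 3: grad_x = 2*2*-2.3824 = -9.5294, grad_y = 2*7*1.9212 = 26.8974
  x_3 = -2.3824 - 0.02*-9.5294 = -2.1918
  y_3 = 1.9212 - 0.02*26.8974 = 1.3833
f(-2.1918, 1.3833) = 2*(-2.1918)^2 + 7*1.3833^2 = 23.0023


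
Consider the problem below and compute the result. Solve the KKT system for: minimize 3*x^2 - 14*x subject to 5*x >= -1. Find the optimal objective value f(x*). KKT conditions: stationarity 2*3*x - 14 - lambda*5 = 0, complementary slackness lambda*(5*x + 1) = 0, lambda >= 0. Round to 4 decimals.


Step 1: Try lambda = 0 (constraint inactive).
Stationarity: 2*3*x - 14 = 0
x* = 14/(2*3) = 7/3 = 2.3333 (rounded; the exact value 7/3 is used below)
Check constraint: 5*2.3333 = 11.6665 >= -1 -- satisfied.
Step 2: Compute optimal value.
f(x*) = 3*(7/3)^2 - 14*(7/3) = -16.3333


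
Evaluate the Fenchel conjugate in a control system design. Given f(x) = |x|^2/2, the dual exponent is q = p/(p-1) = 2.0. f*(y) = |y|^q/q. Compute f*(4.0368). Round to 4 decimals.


The conjugate exponent q satisfies 1/p + 1/q = 1.
p = 2, so q = 2/(2 - 1) = 2.0
|y|^q = 4.0368^2.0 = 16.2958
f*(4.0368) = 16.2958 / 2.0 = 8.1479


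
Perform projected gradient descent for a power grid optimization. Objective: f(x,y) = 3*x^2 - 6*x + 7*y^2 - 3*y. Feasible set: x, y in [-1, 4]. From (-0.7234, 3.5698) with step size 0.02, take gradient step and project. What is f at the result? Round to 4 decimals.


Step 1: Compute gradient at (-0.7234, 3.5698).
grad_x = 2*3*-0.7234 - 6 = -10.3404
grad_y = 2*7*3.5698 - 3 = 46.9772
Step 2: Gradient step.
x_raw = -0.7234 - 0.02*-10.3404 = -0.5166
y_raw = 3.5698 - 0.02*46.9772 = 2.6303
Step 3: Project onto [-1, 4].
x_proj = clip(-0.5166) = -0.5166
y_proj = clip(2.6303) = 2.6303
Step 4: Evaluate f.
f(-0.5166, 2.6303) = 44.4371


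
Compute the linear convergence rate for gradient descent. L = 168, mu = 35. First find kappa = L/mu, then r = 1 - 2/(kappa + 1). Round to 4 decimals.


Step 1: Compute the condition number.
kappa = L/mu = 168/35 = 4.8
Step 2: Compute the convergence rate.
r = 1 - 2/(kappa + 1) = 1 - 2*mu/(L + mu) = (L - mu)/(L + mu) = 133/203 = 0.6552


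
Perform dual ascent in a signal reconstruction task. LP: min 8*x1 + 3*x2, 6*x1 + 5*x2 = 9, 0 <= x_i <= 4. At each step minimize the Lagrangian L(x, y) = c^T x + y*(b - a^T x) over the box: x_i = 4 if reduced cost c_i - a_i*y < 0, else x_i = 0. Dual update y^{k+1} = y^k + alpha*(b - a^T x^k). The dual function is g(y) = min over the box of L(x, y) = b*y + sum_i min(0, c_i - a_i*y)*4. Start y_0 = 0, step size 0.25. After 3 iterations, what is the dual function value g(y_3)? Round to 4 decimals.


Dual ascent for LP: min 8*x1 + 3*x2, 6*x1 + 5*x2 = 9, 0 <= x_i <= 4
Step 1: y^k = 0.0, reduced costs: (8.0, 3.0)
  x^k = (0.0, 0.0), subgradient = b - a^T x = 9.0
  y^{k+1} = 0.0 + 0.25*9.0 = 2.25
Step 2: y^k = 2.25, reduced costs: (-5.5, -8.25)
  x^k = (4.0, 4.0), subgradient = b - a^T x = -35.0
  y^{k+1} = 2.25 + 0.25*-35.0 = -6.5
Step 3: y^k = -6.5, reduced costs: (47.0, 35.5)
  x^k = (0.0, 0.0), subgradient = b - a^T x = 9.0
  y^{k+1} = -6.5 + 0.25*9.0 = -4.25
Dual objective at y_3 = -4.25: reduced costs (33.5, 24.25), box minimizer x = (0.0, 0.0)
g(y_3) = b*y + (c1 - a1*y)*x1 + (c2 - a2*y)*x2 = 9*(-4.25) + 33.5*0.0 + 24.25*0.0 = -38.25 + 0.0 + 0.0 = -38.25


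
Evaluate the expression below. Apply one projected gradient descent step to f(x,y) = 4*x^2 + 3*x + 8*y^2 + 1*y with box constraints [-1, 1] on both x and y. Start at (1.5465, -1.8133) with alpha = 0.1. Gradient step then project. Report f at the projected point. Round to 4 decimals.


Step 1: Compute gradient at (1.5465, -1.8133).
grad_x = 2*4*1.5465 + 3 = 15.372
grad_y = 2*8*-1.8133 + 1 = -28.0128
Step 2: Gradient step.
x_raw = 1.5465 - 0.1*15.372 = 0.0093
y_raw = -1.8133 - 0.1*-28.0128 = 0.988
Step 3: Project onto [-1, 1].
x_proj = clip(0.0093) = 0.0093
y_proj = clip(0.988) = 0.988
Step 4: Evaluate f.
f(0.0093, 0.988) = 8.8251


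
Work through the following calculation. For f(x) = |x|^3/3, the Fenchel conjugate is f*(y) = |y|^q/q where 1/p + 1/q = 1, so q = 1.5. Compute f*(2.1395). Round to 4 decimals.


The conjugate exponent q satisfies 1/p + 1/q = 1.
p = 3, so q = 3/(3 - 1) = 1.5
|y|^q = 2.1395^1.5 = 3.1295
f*(2.1395) = 3.1295 / 1.5 = 2.0863


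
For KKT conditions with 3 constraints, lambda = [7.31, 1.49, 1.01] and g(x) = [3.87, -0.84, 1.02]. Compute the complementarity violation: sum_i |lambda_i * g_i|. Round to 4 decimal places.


KKT complementary slackness check:
lambda_1 * g_1 = 7.31 * 3.87 = 28.2897
lambda_2 * g_2 = 1.49 * -0.84 = -1.2516
lambda_3 * g_3 = 1.01 * 1.02 = 1.0302
Total violation = 28.2897 + 1.2516 + 1.0302 = 30.5715


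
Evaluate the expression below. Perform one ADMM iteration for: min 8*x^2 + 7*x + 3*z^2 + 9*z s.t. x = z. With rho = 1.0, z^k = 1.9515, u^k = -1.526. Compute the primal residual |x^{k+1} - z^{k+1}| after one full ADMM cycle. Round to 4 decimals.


ADMM iteration with rho = 1.0, z^k = 1.9515, u^k = -1.526
Step 1: x-update.
Minimize 8*x^2 + 7*x + (1.0/2)*(x - 1.9515 - 1.526)^2
FOC: (2*8 + 1.0)*x = -7 + 1.0*(1.9515 + 1.526)
x^{k+1} = -0.2072
Step 2: z-update.
Minimize 3*z^2 + 9*z + (1.0/2)*(-0.2072 - z - 1.526)^2
FOC: (2*3 + 1.0)*z = -9 + 1.0*(-0.2072 - 1.526)
z^{k+1} = -1.5333
Step 3: u-update.
u^{k+1} = -1.526 - 0.2072 + 1.5333 = -0.1999
Step 4: Primal residual = |-0.2072 + 1.5333| = 1.3261


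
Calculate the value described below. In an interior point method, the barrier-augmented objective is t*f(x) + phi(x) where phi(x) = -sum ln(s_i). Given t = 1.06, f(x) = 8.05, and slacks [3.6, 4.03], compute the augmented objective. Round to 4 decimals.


Step 1: Compute log-barrier.
ln values: [1.2809, 1.3938]
phi = -(1.2809 + 1.3938) = -2.6747
Step 2: Compute augmented objective.
t*f(x) = 1.06*8.05 = 8.533
Total = 8.533 - 2.6747 = 5.8583


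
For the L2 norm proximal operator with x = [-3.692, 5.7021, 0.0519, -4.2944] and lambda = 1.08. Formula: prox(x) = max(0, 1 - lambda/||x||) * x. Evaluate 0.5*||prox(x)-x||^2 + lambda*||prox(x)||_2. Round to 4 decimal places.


Step 1: Compute ||x||.
||x|| = 8.0368
Step 2: Compute scaling factor.
scale = max(0, 1 - 1.08/8.0368) = 0.8656
Step 3: prox(x) = [-3.1959, 4.9358, 0.0449, -3.7173]
||prox(x)|| = 6.9568
Step 4: Proximal objective.
0.5*||prox-x||^2 = 0.5832
lambda*||prox|| = 7.5133
Total = 8.0965
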